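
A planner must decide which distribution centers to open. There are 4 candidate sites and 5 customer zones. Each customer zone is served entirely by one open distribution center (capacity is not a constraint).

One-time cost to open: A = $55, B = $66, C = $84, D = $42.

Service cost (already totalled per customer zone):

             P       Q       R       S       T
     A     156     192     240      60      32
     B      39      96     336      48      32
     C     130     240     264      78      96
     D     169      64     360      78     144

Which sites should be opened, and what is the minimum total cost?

Open A and B; minimum total cost 576.

For any fixed open set, each customer zone goes to its cheapest open site; total = fixed + service.
{A, B}: P→B 39, Q→B 96, R→A 240, S→B 48, T→A 32. Service 455; fixed 121; total 576.
{A, B, D}: service 423 + fixed 163 = 586
{B}: service 551 + fixed 66 = 617
{A, B, C, D}: service 423 + fixed 247 = 670
No other subset beats 576.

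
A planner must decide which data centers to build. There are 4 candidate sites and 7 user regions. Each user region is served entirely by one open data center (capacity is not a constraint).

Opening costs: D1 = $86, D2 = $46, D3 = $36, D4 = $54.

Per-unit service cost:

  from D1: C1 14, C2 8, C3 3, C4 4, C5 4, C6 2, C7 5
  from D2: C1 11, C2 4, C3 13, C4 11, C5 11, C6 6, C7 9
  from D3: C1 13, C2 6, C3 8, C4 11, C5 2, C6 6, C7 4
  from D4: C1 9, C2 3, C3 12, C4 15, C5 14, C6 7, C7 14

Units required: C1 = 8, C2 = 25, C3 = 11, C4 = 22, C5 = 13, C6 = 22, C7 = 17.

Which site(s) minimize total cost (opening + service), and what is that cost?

Open D1, D3 and D4; minimum total cost 582.

For any fixed open set, each user region goes to its cheapest open site; total = fixed + service.
{D1, D3, D4}: C1→D4 9·8=72, C2→D4 3·25=75, C3→D1 3·11=33, C4→D1 4·22=88, C5→D3 2·13=26, C6→D1 2·22=44, C7→D3 4·17=68. Service 406; fixed 176; total 582.
{D1, D4}: C1→D4 9·8=72, C2→D4 3·25=75, C3→D1 3·11=33, C4→D1 4·22=88, C5→D1 4·13=52, C6→D1 2·22=44, C7→D1 5·17=85. Service 449; fixed 140; total 589.
{D1, D2, D3}: C1→D2 11·8=88, C2→D2 4·25=100, C3→D1 3·11=33, C4→D1 4·22=88, C5→D3 2·13=26, C6→D1 2·22=44, C7→D3 4·17=68. Service 447; fixed 168; total 615.
{D1, D2, D3, D4}: service 406 + fixed 222 = 628
No other subset beats 582.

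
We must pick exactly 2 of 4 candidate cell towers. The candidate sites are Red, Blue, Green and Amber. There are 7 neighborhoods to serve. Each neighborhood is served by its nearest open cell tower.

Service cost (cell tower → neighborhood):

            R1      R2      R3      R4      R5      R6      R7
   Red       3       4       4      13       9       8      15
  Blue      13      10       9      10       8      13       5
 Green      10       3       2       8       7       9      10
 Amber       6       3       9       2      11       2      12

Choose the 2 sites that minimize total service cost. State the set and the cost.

Choose Green and Amber; total service cost 32.

With exactly 2 open, each neighborhood uses its cheapest among the chosen.
{Green, Amber}: R1→Amber 6, R2→Green 3, R3→Green 2, R4→Amber 2, R5→Green 7, R6→Amber 2, R7→Green 10. Service cost 32.
{Red, Amber}: service cost 35
{Blue, Amber}: service cost 35
Among all 6 size-2 choices, {Green, Amber} is lowest.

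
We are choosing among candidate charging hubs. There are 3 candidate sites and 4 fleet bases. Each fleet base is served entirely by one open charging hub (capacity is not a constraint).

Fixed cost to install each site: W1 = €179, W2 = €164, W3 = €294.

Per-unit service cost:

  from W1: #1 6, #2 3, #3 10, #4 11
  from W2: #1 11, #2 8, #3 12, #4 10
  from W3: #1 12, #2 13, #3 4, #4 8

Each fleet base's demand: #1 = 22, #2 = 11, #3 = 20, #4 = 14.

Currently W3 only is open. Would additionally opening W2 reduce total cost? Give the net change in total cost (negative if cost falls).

Current service cost with {W3}: 599.
Adding W2: each fleet base re-picks its cheapest; new service cost 522, saving 77.
Extra fixed cost: 164. Net change = 164 − 77 = 87.
(Totals: 893 → 980.)

No — net change +87 (cost rises by 87).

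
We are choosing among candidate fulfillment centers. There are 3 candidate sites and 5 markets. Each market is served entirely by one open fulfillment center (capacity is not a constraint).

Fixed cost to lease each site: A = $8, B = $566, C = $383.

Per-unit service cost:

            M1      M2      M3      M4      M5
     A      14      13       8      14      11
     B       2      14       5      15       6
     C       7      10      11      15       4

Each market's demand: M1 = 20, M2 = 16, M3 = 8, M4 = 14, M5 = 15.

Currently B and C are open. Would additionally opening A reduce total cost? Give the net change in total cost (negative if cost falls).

Yes — net change −6 (cost falls by 6).

Current service cost with {B, C}: 510.
Adding A: each market re-picks its cheapest; new service cost 496, saving 14.
Extra fixed cost: 8. Net change = 8 − 14 = -6.
(Totals: 1459 → 1453.)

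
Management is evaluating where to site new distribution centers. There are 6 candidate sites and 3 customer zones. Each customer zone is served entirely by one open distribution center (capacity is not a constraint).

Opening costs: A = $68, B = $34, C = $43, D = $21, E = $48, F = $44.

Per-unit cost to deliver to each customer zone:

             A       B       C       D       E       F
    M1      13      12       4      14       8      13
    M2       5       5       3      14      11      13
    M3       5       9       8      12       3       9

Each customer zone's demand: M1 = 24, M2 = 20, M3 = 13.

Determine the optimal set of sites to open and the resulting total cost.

Open C and E; minimum total cost 286.

For any fixed open set, each customer zone goes to its cheapest open site; total = fixed + service.
{C, E}: M1→C 4·24=96, M2→C 3·20=60, M3→E 3·13=39. Service 195; fixed 91; total 286.
{C}: service 260 + fixed 43 = 303
{C, D, E}: M1→C 4·24=96, M2→C 3·20=60, M3→E 3·13=39. Service 195; fixed 112; total 307.
{A, B, C, D, E, F}: service 195 + fixed 258 = 453
No other subset beats 286.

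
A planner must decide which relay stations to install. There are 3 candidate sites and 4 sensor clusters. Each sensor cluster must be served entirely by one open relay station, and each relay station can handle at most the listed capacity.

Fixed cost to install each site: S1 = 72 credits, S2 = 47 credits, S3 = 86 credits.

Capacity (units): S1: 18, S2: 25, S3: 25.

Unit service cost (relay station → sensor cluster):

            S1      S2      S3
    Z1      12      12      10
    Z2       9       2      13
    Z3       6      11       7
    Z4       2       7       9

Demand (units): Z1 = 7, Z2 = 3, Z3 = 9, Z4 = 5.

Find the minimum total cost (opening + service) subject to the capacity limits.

Open {S2}: Z1→S2 12·7=84, Z2→S2 2·3=6, Z3→S2 11·9=99, Z4→S2 7·5=35.
Loads: S2 carries 24/25. Service 224; fixed 47; total 271.
Next best feasible plan costs 273.

Minimum total cost: 271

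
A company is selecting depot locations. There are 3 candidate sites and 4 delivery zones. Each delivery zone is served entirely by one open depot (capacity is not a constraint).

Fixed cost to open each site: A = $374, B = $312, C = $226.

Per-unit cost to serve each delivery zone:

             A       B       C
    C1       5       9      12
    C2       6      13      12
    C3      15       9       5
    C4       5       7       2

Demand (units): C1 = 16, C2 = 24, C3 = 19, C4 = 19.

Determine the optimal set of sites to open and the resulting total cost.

Open C only; minimum total cost 839.

For any fixed open set, each delivery zone goes to its cheapest open site; total = fixed + service.
{C}: C1→C 12·16=192, C2→C 12·24=288, C3→C 5·19=95, C4→C 2·19=38. Service 613; fixed 226; total 839.
{A, C}: C1→A 5·16=80, C2→A 6·24=144, C3→C 5·19=95, C4→C 2·19=38. Service 357; fixed 600; total 957.
{A}: C1→A 5·16=80, C2→A 6·24=144, C3→A 15·19=285, C4→A 5·19=95. Service 604; fixed 374; total 978.
{A, B, C}: service 357 + fixed 912 = 1269
(All 7 nonempty subsets were checked; C only is lowest.)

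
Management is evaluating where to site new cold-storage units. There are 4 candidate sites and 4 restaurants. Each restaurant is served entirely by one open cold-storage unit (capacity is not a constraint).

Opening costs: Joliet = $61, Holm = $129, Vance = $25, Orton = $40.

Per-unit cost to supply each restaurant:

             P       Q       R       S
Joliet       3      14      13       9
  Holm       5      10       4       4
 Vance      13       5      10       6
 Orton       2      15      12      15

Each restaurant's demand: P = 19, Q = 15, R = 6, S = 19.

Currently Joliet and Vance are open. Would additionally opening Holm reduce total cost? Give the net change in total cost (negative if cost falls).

Current service cost with {Joliet, Vance}: 306.
Adding Holm: each restaurant re-picks its cheapest; new service cost 232, saving 74.
Extra fixed cost: 129. Net change = 129 − 74 = 55.
(Totals: 392 → 447.)

No — net change +55 (cost rises by 55).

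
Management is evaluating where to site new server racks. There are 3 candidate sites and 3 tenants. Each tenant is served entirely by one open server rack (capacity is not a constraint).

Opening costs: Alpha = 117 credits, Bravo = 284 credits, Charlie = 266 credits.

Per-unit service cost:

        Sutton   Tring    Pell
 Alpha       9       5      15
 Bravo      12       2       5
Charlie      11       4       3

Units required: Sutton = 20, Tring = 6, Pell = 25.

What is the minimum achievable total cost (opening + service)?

For any fixed open set, each tenant goes to its cheapest open site; total = fixed + service.
{Charlie}: Sutton→Charlie 11·20=220, Tring→Charlie 4·6=24, Pell→Charlie 3·25=75. Service 319; fixed 266; total 585.
{Bravo}: service 377 + fixed 284 = 661
{Alpha, Charlie}: service 279 + fixed 383 = 662
{Alpha, Bravo, Charlie}: Sutton→Alpha 9·20=180, Tring→Bravo 2·6=12, Pell→Charlie 3·25=75. Service 267; fixed 667; total 934.
No other subset beats 585.

Minimum total cost: 585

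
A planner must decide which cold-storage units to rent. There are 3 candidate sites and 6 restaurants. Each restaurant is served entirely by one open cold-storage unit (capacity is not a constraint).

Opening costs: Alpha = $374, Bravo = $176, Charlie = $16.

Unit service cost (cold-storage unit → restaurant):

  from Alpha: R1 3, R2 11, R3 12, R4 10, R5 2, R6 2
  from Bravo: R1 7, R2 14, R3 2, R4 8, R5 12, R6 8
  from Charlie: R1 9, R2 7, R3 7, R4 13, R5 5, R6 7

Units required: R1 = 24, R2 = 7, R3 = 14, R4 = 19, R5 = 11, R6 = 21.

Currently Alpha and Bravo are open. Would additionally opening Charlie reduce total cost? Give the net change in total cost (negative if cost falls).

Yes — net change −12 (cost falls by 12).

Current service cost with {Alpha, Bravo}: 393.
Adding Charlie: each restaurant re-picks its cheapest; new service cost 365, saving 28.
Extra fixed cost: 16. Net change = 16 − 28 = -12.
(Totals: 943 → 931.)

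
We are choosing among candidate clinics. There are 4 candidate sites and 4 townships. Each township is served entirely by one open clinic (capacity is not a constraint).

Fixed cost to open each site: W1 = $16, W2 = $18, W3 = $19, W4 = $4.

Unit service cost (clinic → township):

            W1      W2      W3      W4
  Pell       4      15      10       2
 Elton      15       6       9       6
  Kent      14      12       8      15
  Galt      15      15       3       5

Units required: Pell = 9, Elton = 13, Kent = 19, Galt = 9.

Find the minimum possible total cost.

Minimum total cost: 298

For any fixed open set, each township goes to its cheapest open site; total = fixed + service.
{W3, W4}: Pell→W4 2·9=18, Elton→W4 6·13=78, Kent→W3 8·19=152, Galt→W3 3·9=27. Service 275; fixed 23; total 298.
{W1, W3, W4}: service 275 + fixed 39 = 314
{W2, W3, W4}: Pell→W4 2·9=18, Elton→W2 6·13=78, Kent→W3 8·19=152, Galt→W3 3·9=27. Service 275; fixed 41; total 316.
{W1, W2, W3, W4}: service 275 + fixed 57 = 332
(All 15 nonempty subsets were checked; W3 and W4 is lowest.)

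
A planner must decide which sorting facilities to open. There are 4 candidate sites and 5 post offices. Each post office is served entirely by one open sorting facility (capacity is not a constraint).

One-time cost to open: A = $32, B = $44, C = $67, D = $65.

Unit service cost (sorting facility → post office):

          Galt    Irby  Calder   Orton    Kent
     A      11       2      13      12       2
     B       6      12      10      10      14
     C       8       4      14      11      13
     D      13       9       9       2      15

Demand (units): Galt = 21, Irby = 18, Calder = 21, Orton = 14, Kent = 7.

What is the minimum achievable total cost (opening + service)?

For any fixed open set, each post office goes to its cheapest open site; total = fixed + service.
{A, B, D}: Galt→B 6·21=126, Irby→A 2·18=36, Calder→D 9·21=189, Orton→D 2·14=28, Kent→A 2·7=14. Service 393; fixed 141; total 534.
{A, D}: Galt→A 11·21=231, Irby→A 2·18=36, Calder→D 9·21=189, Orton→D 2·14=28, Kent→A 2·7=14. Service 498; fixed 97; total 595.
{A, C, D}: service 435 + fixed 164 = 599
{A, B, C, D}: service 393 + fixed 208 = 601
No other subset beats 534.

Minimum total cost: 534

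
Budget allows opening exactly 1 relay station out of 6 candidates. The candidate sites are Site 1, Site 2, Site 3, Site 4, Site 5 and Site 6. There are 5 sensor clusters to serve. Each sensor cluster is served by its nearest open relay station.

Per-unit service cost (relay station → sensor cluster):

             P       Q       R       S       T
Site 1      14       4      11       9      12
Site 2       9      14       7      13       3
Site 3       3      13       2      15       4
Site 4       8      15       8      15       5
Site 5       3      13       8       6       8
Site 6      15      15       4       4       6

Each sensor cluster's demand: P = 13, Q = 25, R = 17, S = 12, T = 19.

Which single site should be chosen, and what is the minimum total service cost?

With exactly 1 open, each sensor cluster uses its cheapest among the chosen.
{Site 3}: P→Site 3 3·13=39, Q→Site 3 13·25=325, R→Site 3 2·17=34, S→Site 3 15·12=180, T→Site 3 4·19=76. Service cost 654.
{Site 5}: service cost 724
{Site 2}: service cost 799
Among all 6 size-1 choices, {Site 3} is lowest.

Choose Site 3 only; total service cost 654.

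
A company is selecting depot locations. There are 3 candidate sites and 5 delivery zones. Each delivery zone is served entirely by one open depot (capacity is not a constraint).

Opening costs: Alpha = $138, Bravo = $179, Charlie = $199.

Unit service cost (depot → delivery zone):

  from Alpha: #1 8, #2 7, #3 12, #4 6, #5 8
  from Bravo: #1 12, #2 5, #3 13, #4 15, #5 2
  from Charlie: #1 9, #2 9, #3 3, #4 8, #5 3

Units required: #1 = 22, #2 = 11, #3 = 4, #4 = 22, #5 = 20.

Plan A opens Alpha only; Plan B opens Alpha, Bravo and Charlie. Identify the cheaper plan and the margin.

Plan A: {Alpha}: #1→Alpha 8·22=176, #2→Alpha 7·11=77, #3→Alpha 12·4=48, #4→Alpha 6·22=132, #5→Alpha 8·20=160. Service 593; fixed 138; total 731.
Plan B: {Alpha, Bravo, Charlie}: #1→Alpha 8·22=176, #2→Bravo 5·11=55, #3→Charlie 3·4=12, #4→Alpha 6·22=132, #5→Bravo 2·20=40. Service 415; fixed 516; total 931.
Difference: |731 − 931| = 200.

Plan A is cheaper by 200.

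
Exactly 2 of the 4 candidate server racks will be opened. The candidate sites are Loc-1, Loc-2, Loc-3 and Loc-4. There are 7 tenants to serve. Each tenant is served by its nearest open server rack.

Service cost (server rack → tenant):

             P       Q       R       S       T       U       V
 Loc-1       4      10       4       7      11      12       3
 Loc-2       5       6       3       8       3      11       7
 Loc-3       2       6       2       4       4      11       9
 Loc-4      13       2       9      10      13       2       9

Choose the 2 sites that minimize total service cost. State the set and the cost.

Choose Loc-3 and Loc-4; total service cost 25.

With exactly 2 open, each tenant uses its cheapest among the chosen.
{Loc-3, Loc-4}: P→Loc-3 2, Q→Loc-4 2, R→Loc-3 2, S→Loc-3 4, T→Loc-3 4, U→Loc-4 2, V→Loc-3 9. Service cost 25.
{Loc-2, Loc-4}: service cost 30
{Loc-1, Loc-3}: service cost 32
Among all 6 size-2 choices, {Loc-3, Loc-4} is lowest.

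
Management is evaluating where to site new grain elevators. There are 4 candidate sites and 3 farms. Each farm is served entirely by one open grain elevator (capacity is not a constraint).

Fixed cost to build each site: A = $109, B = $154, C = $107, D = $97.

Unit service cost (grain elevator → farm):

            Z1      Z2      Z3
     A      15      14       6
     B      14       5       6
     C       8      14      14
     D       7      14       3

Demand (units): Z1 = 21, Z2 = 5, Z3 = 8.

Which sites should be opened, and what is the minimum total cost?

Open D only; minimum total cost 338.

For any fixed open set, each farm goes to its cheapest open site; total = fixed + service.
{D}: Z1→D 7·21=147, Z2→D 14·5=70, Z3→D 3·8=24. Service 241; fixed 97; total 338.
{C, D}: service 241 + fixed 204 = 445
{A, D}: service 241 + fixed 206 = 447
{A, B, C, D}: service 196 + fixed 467 = 663
No other subset beats 338.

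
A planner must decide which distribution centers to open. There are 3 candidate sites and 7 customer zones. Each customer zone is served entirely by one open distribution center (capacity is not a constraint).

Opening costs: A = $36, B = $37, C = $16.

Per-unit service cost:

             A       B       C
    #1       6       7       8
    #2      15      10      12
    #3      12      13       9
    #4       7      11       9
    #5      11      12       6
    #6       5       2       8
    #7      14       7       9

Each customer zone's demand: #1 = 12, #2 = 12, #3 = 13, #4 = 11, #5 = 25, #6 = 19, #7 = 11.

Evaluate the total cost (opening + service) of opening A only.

Total cost: 1045

Each customer zone is assigned to its cheapest site among the open ones.
{A}: #1→A 6·12=72, #2→A 15·12=180, #3→A 12·13=156, #4→A 7·11=77, #5→A 11·25=275, #6→A 5·19=95, #7→A 14·11=154. Service 1009; fixed 36; total 1045.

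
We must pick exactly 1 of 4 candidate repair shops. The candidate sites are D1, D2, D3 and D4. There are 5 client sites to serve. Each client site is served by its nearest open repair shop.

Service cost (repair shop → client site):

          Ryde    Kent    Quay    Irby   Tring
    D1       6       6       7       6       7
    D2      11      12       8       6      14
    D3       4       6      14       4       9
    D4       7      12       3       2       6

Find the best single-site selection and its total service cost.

Choose D4 only; total service cost 30.

With exactly 1 open, each client site uses its cheapest among the chosen.
{D4}: Ryde→D4 7, Kent→D4 12, Quay→D4 3, Irby→D4 2, Tring→D4 6. Service cost 30.
{D1}: service cost 32
{D3}: service cost 37
Among all 4 size-1 choices, {D4} is lowest.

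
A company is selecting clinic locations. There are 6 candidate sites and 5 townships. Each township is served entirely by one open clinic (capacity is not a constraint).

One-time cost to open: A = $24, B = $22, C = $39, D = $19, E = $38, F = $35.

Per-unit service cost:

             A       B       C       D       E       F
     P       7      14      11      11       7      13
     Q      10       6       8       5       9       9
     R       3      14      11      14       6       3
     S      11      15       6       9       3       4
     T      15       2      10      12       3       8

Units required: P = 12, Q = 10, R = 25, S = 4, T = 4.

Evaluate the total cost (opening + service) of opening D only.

Total cost: 635

Each township is assigned to its cheapest site among the open ones.
{D}: P→D 11·12=132, Q→D 5·10=50, R→D 14·25=350, S→D 9·4=36, T→D 12·4=48. Service 616; fixed 19; total 635.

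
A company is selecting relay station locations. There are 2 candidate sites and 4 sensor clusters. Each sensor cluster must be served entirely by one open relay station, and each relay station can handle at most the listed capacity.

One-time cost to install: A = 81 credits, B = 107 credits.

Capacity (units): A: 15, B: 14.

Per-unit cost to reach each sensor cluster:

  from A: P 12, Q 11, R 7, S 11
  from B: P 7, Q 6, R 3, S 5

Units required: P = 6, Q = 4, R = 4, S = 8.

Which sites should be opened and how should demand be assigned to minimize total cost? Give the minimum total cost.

Minimum total cost: 342

Open {A, B}: P→B 7·6=42, Q→A 11·4=44, R→A 7·4=28, S→B 5·8=40.
Loads: A carries 8/15, B carries 14/14. Service 154; fixed 188; total 342.
Next best feasible plan costs 352.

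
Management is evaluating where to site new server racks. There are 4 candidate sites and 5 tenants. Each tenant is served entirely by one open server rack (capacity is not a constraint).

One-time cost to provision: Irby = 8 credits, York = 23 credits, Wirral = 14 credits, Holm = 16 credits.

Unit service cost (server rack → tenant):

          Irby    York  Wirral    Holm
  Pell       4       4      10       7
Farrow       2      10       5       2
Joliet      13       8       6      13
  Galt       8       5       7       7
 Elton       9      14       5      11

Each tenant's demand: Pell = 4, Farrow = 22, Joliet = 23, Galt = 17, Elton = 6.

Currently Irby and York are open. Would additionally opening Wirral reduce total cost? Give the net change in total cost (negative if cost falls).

Yes — net change −56 (cost falls by 56).

Current service cost with {Irby, York}: 383.
Adding Wirral: each tenant re-picks its cheapest; new service cost 313, saving 70.
Extra fixed cost: 14. Net change = 14 − 70 = -56.
(Totals: 414 → 358.)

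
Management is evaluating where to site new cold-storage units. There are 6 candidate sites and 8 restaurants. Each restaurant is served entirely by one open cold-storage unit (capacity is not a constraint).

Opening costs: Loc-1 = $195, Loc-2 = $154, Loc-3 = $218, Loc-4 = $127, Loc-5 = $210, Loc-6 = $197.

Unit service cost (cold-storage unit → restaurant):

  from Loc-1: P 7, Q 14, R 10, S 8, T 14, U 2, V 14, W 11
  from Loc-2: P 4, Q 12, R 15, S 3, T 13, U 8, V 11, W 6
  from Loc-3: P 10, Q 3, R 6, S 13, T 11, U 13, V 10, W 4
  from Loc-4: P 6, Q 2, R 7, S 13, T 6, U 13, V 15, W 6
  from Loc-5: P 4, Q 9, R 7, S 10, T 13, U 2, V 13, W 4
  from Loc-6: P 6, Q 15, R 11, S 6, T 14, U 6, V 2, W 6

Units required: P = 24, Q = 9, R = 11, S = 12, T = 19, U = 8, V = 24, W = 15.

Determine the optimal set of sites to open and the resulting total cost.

Open Loc-4 and Loc-6; minimum total cost 935.

For any fixed open set, each restaurant goes to its cheapest open site; total = fixed + service.
{Loc-4, Loc-6}: P→Loc-4 6·24=144, Q→Loc-4 2·9=18, R→Loc-4 7·11=77, S→Loc-6 6·12=72, T→Loc-4 6·19=114, U→Loc-6 6·8=48, V→Loc-6 2·24=48, W→Loc-4 6·15=90. Service 611; fixed 324; total 935.
{Loc-2, Loc-4, Loc-6}: service 527 + fixed 478 = 1005
{Loc-4, Loc-5, Loc-6}: service 501 + fixed 534 = 1035
{Loc-1, Loc-2, Loc-3, Loc-4, Loc-5, Loc-6}: P→Loc-2 4·24=96, Q→Loc-4 2·9=18, R→Loc-3 6·11=66, S→Loc-2 3·12=36, T→Loc-4 6·19=114, U→Loc-1 2·8=16, V→Loc-6 2·24=48, W→Loc-3 4·15=60. Service 454; fixed 1101; total 1555.
No other subset beats 935.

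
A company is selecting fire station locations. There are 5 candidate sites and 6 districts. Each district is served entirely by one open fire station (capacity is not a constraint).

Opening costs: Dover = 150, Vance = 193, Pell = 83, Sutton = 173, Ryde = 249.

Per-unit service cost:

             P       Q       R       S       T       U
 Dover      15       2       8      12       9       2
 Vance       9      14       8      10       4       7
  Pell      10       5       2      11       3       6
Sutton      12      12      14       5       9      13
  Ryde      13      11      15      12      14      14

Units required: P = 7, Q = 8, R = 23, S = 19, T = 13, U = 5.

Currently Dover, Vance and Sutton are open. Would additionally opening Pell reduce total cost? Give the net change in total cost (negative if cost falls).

Current service cost with {Dover, Vance, Sutton}: 420.
Adding Pell: each district re-picks its cheapest; new service cost 269, saving 151.
Extra fixed cost: 83. Net change = 83 − 151 = -68.
(Totals: 936 → 868.)

Yes — net change −68 (cost falls by 68).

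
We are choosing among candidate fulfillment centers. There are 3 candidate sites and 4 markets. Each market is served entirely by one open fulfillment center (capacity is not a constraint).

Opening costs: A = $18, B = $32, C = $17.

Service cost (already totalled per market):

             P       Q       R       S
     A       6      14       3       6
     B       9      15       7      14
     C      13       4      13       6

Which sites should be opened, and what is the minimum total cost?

Open A only; minimum total cost 47.

For any fixed open set, each market goes to its cheapest open site; total = fixed + service.
{A}: P→A 6, Q→A 14, R→A 3, S→A 6. Service 29; fixed 18; total 47.
{C}: service 36 + fixed 17 = 53
{A, C}: service 19 + fixed 35 = 54
{A, B, C}: P→A 6, Q→C 4, R→A 3, S→A 6. Service 19; fixed 67; total 86.
No other subset beats 47.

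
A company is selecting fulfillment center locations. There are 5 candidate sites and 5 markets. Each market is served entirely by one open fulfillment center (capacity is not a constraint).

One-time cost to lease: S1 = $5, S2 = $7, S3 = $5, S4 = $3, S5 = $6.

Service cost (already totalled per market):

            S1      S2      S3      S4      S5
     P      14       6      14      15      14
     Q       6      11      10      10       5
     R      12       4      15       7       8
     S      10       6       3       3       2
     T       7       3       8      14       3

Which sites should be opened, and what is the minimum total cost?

For any fixed open set, each market goes to its cheapest open site; total = fixed + service.
{S2, S5}: P→S2 6, Q→S5 5, R→S2 4, S→S5 2, T→S2 3. Service 20; fixed 13; total 33.
{S2, S4}: P→S2 6, Q→S4 10, R→S2 4, S→S4 3, T→S2 3. Service 26; fixed 10; total 36.
{S2, S4, S5}: P→S2 6, Q→S5 5, R→S2 4, S→S5 2, T→S2 3. Service 20; fixed 16; total 36.
{S1, S2, S3, S4, S5}: service 20 + fixed 26 = 46
No other subset beats 33.

Open S2 and S5; minimum total cost 33.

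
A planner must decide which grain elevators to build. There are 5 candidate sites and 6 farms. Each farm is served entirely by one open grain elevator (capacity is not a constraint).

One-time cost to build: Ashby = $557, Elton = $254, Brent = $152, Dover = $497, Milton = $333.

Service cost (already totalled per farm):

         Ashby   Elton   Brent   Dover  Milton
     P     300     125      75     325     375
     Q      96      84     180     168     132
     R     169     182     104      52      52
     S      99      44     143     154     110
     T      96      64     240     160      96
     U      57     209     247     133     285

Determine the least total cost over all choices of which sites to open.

Minimum total cost: 962

For any fixed open set, each farm goes to its cheapest open site; total = fixed + service.
{Elton}: P→Elton 125, Q→Elton 84, R→Elton 182, S→Elton 44, T→Elton 64, U→Elton 209. Service 708; fixed 254; total 962.
{Elton, Brent}: P→Brent 75, Q→Elton 84, R→Brent 104, S→Elton 44, T→Elton 64, U→Elton 209. Service 580; fixed 406; total 986.
{Brent}: P→Brent 75, Q→Brent 180, R→Brent 104, S→Brent 143, T→Brent 240, U→Brent 247. Service 989; fixed 152; total 1141.
{Ashby, Elton, Brent, Dover, Milton}: service 376 + fixed 1793 = 2169
No other subset beats 962.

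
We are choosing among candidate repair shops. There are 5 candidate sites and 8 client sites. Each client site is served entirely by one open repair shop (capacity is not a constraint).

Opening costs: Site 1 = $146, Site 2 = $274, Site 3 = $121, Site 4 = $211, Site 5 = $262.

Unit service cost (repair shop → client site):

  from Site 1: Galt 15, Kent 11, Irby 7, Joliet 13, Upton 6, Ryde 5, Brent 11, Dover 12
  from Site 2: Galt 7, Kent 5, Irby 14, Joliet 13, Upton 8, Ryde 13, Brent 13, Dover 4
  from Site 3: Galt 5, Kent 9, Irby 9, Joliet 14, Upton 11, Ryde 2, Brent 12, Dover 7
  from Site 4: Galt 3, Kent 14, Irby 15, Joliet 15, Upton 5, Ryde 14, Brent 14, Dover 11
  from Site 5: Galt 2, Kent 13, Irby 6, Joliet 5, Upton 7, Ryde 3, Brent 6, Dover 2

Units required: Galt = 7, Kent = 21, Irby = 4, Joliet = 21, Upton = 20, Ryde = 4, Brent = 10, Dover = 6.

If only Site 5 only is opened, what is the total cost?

Total cost: 902

Each client site is assigned to its cheapest site among the open ones.
{Site 5}: Galt→Site 5 2·7=14, Kent→Site 5 13·21=273, Irby→Site 5 6·4=24, Joliet→Site 5 5·21=105, Upton→Site 5 7·20=140, Ryde→Site 5 3·4=12, Brent→Site 5 6·10=60, Dover→Site 5 2·6=12. Service 640; fixed 262; total 902.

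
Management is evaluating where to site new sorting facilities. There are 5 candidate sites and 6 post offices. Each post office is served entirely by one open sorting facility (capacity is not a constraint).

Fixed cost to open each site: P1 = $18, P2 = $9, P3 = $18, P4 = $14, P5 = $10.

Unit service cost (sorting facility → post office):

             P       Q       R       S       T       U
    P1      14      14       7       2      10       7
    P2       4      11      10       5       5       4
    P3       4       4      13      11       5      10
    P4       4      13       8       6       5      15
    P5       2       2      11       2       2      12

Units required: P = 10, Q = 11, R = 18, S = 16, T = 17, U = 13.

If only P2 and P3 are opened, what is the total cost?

Total cost: 508

Each post office is assigned to its cheapest site among the open ones.
{P2, P3}: P→P2 4·10=40, Q→P3 4·11=44, R→P2 10·18=180, S→P2 5·16=80, T→P2 5·17=85, U→P2 4·13=52. Service 481; fixed 27; total 508.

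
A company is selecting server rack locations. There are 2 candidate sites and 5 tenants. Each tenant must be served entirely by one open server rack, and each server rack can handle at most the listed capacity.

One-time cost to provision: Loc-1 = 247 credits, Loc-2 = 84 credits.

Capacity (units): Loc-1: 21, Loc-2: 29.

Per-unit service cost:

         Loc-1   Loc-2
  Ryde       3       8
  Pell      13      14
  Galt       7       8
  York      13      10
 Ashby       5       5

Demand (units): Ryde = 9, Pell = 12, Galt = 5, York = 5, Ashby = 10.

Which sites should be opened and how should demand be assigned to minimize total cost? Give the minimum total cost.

Open {Loc-1, Loc-2}: Ryde→Loc-1 3·9=27, Pell→Loc-1 13·12=156, Galt→Loc-2 8·5=40, York→Loc-2 10·5=50, Ashby→Loc-2 5·10=50.
Loads: Loc-1 carries 21/21, Loc-2 carries 20/29. Service 323; fixed 331; total 654.
Next best feasible plan costs 661.

Minimum total cost: 654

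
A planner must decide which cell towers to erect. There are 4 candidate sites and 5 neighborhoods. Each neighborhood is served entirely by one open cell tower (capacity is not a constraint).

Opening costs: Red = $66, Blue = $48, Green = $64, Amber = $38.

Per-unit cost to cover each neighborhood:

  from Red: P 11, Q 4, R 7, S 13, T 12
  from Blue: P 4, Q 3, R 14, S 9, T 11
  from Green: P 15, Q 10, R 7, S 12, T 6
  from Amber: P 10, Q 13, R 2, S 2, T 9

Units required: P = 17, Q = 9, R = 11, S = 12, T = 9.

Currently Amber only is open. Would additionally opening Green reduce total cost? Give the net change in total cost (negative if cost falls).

No — net change +10 (cost rises by 10).

Current service cost with {Amber}: 414.
Adding Green: each neighborhood re-picks its cheapest; new service cost 360, saving 54.
Extra fixed cost: 64. Net change = 64 − 54 = 10.
(Totals: 452 → 462.)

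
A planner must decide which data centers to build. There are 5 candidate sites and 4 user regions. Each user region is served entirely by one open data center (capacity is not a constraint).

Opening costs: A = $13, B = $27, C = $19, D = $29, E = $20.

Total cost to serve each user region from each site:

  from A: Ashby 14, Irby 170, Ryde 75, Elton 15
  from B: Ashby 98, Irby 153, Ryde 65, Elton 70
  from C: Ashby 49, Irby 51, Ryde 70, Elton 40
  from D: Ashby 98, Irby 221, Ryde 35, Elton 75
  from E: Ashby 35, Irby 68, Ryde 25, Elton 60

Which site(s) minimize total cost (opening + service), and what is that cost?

Open A and E; minimum total cost 155.

For any fixed open set, each user region goes to its cheapest open site; total = fixed + service.
{A, E}: Ashby→A 14, Irby→E 68, Ryde→E 25, Elton→A 15. Service 122; fixed 33; total 155.
{A, C, E}: Ashby→A 14, Irby→C 51, Ryde→E 25, Elton→A 15. Service 105; fixed 52; total 157.
{A, C, D}: service 115 + fixed 61 = 176
{A, B, C, D, E}: service 105 + fixed 108 = 213
No other subset beats 155.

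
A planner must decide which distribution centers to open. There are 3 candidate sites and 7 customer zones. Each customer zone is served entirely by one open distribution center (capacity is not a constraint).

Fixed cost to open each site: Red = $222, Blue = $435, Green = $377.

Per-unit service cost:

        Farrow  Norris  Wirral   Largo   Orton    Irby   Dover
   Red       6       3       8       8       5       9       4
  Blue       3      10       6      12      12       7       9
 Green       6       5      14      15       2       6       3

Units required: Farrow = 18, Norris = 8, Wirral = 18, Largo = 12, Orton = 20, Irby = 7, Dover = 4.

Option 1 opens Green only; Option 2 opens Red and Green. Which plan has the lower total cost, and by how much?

Option 1 is cheaper by 14.

Option 1: {Green}: Farrow→Green 6·18=108, Norris→Green 5·8=40, Wirral→Green 14·18=252, Largo→Green 15·12=180, Orton→Green 2·20=40, Irby→Green 6·7=42, Dover→Green 3·4=12. Service 674; fixed 377; total 1051.
Option 2: {Red, Green}: Farrow→Red 6·18=108, Norris→Red 3·8=24, Wirral→Red 8·18=144, Largo→Red 8·12=96, Orton→Green 2·20=40, Irby→Green 6·7=42, Dover→Green 3·4=12. Service 466; fixed 599; total 1065.
Difference: |1051 − 1065| = 14.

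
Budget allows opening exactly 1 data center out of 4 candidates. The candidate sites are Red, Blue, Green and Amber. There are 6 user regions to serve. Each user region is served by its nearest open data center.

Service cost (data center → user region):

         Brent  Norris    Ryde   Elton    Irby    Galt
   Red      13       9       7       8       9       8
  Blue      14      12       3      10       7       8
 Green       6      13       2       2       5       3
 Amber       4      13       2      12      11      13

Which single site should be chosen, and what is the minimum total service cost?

With exactly 1 open, each user region uses its cheapest among the chosen.
{Green}: Brent→Green 6, Norris→Green 13, Ryde→Green 2, Elton→Green 2, Irby→Green 5, Galt→Green 3. Service cost 31.
{Red}: service cost 54
{Blue}: service cost 54
Among all 4 size-1 choices, {Green} is lowest.

Choose Green only; total service cost 31.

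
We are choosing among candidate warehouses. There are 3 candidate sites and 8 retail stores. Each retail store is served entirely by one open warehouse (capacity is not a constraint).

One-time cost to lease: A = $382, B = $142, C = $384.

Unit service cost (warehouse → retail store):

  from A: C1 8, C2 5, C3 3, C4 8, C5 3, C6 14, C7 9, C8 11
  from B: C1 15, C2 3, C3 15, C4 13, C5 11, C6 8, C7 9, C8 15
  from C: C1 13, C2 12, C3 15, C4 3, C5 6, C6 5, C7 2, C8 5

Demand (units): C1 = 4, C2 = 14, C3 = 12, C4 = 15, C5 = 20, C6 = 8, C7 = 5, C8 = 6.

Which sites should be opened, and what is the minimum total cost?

Open A only; minimum total cost 923.

For any fixed open set, each retail store goes to its cheapest open site; total = fixed + service.
{A}: C1→A 8·4=32, C2→A 5·14=70, C3→A 3·12=36, C4→A 8·15=120, C5→A 3·20=60, C6→A 14·8=112, C7→A 9·5=45, C8→A 11·6=66. Service 541; fixed 382; total 923.
{A, B}: C1→A 8·4=32, C2→B 3·14=42, C3→A 3·12=36, C4→A 8·15=120, C5→A 3·20=60, C6→B 8·8=64, C7→A 9·5=45, C8→A 11·6=66. Service 465; fixed 524; total 989.
{C}: C1→C 13·4=52, C2→C 12·14=168, C3→C 15·12=180, C4→C 3·15=45, C5→C 6·20=120, C6→C 5·8=40, C7→C 2·5=10, C8→C 5·6=30. Service 645; fixed 384; total 1029.
{A, B, C}: C1→A 8·4=32, C2→B 3·14=42, C3→A 3·12=36, C4→C 3·15=45, C5→A 3·20=60, C6→C 5·8=40, C7→C 2·5=10, C8→C 5·6=30. Service 295; fixed 908; total 1203.
No other subset beats 923.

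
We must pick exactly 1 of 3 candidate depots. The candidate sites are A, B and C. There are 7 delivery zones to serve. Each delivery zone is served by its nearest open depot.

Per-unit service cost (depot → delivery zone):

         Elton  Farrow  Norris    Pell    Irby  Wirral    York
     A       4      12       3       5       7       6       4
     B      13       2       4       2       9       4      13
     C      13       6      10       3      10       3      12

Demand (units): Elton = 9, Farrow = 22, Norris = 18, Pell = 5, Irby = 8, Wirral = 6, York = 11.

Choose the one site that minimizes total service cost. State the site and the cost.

Choose B only; total service cost 482.

With exactly 1 open, each delivery zone uses its cheapest among the chosen.
{B}: Elton→B 13·9=117, Farrow→B 2·22=44, Norris→B 4·18=72, Pell→B 2·5=10, Irby→B 9·8=72, Wirral→B 4·6=24, York→B 13·11=143. Service cost 482.
{A}: service cost 515
{C}: service cost 674
Among all 3 size-1 choices, {B} is lowest.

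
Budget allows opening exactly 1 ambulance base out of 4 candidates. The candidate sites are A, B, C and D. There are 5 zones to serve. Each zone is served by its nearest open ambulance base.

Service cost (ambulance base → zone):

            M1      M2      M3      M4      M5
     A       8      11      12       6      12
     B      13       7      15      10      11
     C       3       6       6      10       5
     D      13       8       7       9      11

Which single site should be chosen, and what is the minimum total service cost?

Choose C only; total service cost 30.

With exactly 1 open, each zone uses its cheapest among the chosen.
{C}: M1→C 3, M2→C 6, M3→C 6, M4→C 10, M5→C 5. Service cost 30.
{D}: service cost 48
{A}: service cost 49
Among all 4 size-1 choices, {C} is lowest.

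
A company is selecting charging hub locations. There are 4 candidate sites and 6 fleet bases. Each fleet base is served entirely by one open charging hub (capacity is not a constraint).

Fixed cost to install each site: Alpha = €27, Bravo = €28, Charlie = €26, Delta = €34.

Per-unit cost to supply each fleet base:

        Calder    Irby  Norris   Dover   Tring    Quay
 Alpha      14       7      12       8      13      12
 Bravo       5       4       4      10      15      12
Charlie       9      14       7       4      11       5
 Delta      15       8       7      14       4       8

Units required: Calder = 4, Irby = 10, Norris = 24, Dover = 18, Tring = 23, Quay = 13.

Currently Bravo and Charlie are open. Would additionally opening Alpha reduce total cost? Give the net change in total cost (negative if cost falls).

No — net change +27 (cost rises by 27).

Current service cost with {Bravo, Charlie}: 546.
Adding Alpha: each fleet base re-picks its cheapest; new service cost 546, saving 0.
Extra fixed cost: 27. Net change = 27 − 0 = 27.
(Totals: 600 → 627.)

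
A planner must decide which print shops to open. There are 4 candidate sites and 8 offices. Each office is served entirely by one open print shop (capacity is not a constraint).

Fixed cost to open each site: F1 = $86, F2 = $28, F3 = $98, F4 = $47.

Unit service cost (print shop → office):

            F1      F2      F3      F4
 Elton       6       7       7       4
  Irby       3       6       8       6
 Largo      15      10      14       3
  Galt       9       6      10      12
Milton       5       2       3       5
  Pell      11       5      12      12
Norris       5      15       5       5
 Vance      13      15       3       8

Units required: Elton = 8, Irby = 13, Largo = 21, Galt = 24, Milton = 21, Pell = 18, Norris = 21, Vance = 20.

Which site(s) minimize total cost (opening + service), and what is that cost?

Open F2, F3 and F4; minimum total cost 787.

For any fixed open set, each office goes to its cheapest open site; total = fixed + service.
{F2, F3, F4}: Elton→F4 4·8=32, Irby→F2 6·13=78, Largo→F4 3·21=63, Galt→F2 6·24=144, Milton→F2 2·21=42, Pell→F2 5·18=90, Norris→F3 5·21=105, Vance→F3 3·20=60. Service 614; fixed 173; total 787.
{F2, F4}: Elton→F4 4·8=32, Irby→F2 6·13=78, Largo→F4 3·21=63, Galt→F2 6·24=144, Milton→F2 2·21=42, Pell→F2 5·18=90, Norris→F4 5·21=105, Vance→F4 8·20=160. Service 714; fixed 75; total 789.
{F1, F2, F3, F4}: Elton→F4 4·8=32, Irby→F1 3·13=39, Largo→F4 3·21=63, Galt→F2 6·24=144, Milton→F2 2·21=42, Pell→F2 5·18=90, Norris→F1 5·21=105, Vance→F3 3·20=60. Service 575; fixed 259; total 834.
{F2}: service 1235 + fixed 28 = 1263
No other subset beats 787.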